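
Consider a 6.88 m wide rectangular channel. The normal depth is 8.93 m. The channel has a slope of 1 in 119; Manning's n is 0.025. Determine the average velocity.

Flow area A = b·y = 6.88 × 8.93 = 61.44 m². Wetted perimeter P = b + 2y = 6.88 + 2×8.93 = 24.74 m.
Hydraulic radius R = A/P = 61.44/24.74 = 2.483 m.
From Manning's equation, V = (1/n) R^(2/3) S^(1/2) = (1/0.025) × 2.483^(2/3) × 0.008403^(1/2) = 6.72 m/s.

V = 6.72 m/s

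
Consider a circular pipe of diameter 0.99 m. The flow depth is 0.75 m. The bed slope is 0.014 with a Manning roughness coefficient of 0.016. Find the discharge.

Q = 2.07 m³/s

For a circular section of diameter D = 0.99 m at depth y = 0.75 m, the central angle is θ = 2 arccos(1 − 2y/D) = 4.224 rad. Then A = (D²/8)(θ − sin θ) = 0.6257 m² and P = Dθ/2 = 2.091 m.
Hydraulic radius R = A/P = 0.6257/2.091 = 0.2992 m.
Manning's equation: Q = (1/n) A R^(2/3) S^(1/2) = (1/0.016) × 0.6257 × 0.2992^(2/3) × 0.014^(1/2) = 2.07 m³/s.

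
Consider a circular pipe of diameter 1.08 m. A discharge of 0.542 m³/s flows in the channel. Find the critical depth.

At critical depth, Q² T / (g A³) = 1, i.e. A³/T = Q²/g = 0.542²/9.81 = 0.02995.
Try y = 0.504 m: A³/T = 0.06836 — high.
Try y = 0.406 m: A³/T = 0.02982 — ≈ 0.02995.

y_c = 0.406 m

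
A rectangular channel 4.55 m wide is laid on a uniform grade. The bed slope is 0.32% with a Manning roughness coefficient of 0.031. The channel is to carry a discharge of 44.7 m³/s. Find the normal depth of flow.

Manning's equation rearranged: A R^(2/3) = nQ / (1·√S) = 0.031 × 44.7 / (√0.0032) = 24.5.
At y = 5.21 m: A R^(2/3) = 32.21 — too large.
At y = 3.67 m: A R^(2/3) = 20.94 — too small.
At y = 4.16 m: A R^(2/3) = 24.48 — close enough.

y_n = 4.16 m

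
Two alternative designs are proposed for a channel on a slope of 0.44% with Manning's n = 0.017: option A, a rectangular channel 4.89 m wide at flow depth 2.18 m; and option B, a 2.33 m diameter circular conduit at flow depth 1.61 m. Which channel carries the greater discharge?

Channel A: Flow area A = b·y = 4.89 × 2.18 = 10.66 m². Wetted perimeter P = b + 2y = 4.89 + 2×2.18 = 9.25 m. Hydraulic radius R = A/P = 10.66/9.25 = 1.152 m. Q_A = (1/0.017)·10.66·1.152^(2/3)·√0.0044 = 45.72 m³/s.
Channel B: For a circular section of diameter D = 2.33 m at depth y = 1.61 m, the central angle is θ = 2 arccos(1 − 2y/D) = 3.925 rad. Then A = (D²/8)(θ − sin θ) = 3.143 m² and P = Dθ/2 = 4.573 m. Hydraulic radius R = A/P = 3.143/4.573 = 0.6873 m. Q_B = (1/0.017)·3.143·0.6873^(2/3)·√0.0044 = 9.551 m³/s.
Q_A = 45.72 m³/s vs Q_B = 9.551 m³/s, so channel A carries more.

channel A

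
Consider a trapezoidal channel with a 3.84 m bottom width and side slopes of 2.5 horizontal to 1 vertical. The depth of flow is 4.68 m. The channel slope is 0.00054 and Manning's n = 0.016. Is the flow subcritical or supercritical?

With bottom width b = 3.84 m and side slope z = 2.5: A = (b + zy)y = (3.84 + 2.5×4.68)×4.68 = 72.73 m²; P = b + 2y√(1+z²) = 3.84 + 2×4.68×2.693 = 29.04 m.
Hydraulic radius R = A/P = 72.73/29.04 = 2.504 m.
V = (1/n) R^(2/3) √S = (1/0.016) × 2.504^(2/3) × √0.00054 = 2.678 m/s. Hydraulic depth D_h = A/T = 72.73/27.24 = 2.67 m.
Froude number Fr = V/√(g·D_h) = 2.678/√(9.81×2.67) = 0.523, which is less than 1, so the flow is subcritical.

subcritical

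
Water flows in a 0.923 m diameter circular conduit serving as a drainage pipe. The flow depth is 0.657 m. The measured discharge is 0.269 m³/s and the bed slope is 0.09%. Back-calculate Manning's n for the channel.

For a circular section of diameter D = 0.923 m at depth y = 0.657 m, the central angle is θ = 2 arccos(1 − 2y/D) = 4.016 rad. Then A = (D²/8)(θ − sin θ) = 0.5094 m² and P = Dθ/2 = 1.854 m.
Hydraulic radius R = A/P = 0.5094/1.854 = 0.2748 m.
Rearranging Manning's equation: n = (1/Q) A R^(2/3) S^(1/2) = (1/0.269) × 0.5094 × 0.2748^(2/3) × √0.0009 = 0.024.

n = 0.024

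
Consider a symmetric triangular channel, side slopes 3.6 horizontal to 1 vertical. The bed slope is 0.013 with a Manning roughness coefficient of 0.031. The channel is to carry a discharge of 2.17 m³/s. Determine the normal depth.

Manning's equation rearranged: A R^(2/3) = nQ / (1·√S) = 0.031 × 2.17 / (√0.013) = 0.59.
Try y = 0.451 m: A R^(2/3) = 0.2646 — too small.
Try y = 0.762 m: A R^(2/3) = 1.072 — too large.
Try y = 0.609 m: A R^(2/3) = 0.5895 — ≈ 0.59.

y_n = 0.609 m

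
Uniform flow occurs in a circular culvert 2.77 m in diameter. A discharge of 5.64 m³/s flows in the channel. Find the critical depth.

At critical depth, Q² T / (g A³) = 1, i.e. A³/T = Q²/g = 5.64²/9.81 = 3.243.
At y = 1.22 m: A³/T = 6.08 — over.
At y = 0.88 m: A³/T = 1.729 — short.
At y = 1.04 m: A³/T = 3.294 — ≈ 3.243.

y_c = 1.04 m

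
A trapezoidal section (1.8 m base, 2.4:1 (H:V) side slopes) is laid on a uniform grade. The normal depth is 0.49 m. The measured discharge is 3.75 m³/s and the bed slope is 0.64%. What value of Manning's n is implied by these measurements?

With bottom width b = 1.8 m and side slope z = 2.4: A = (b + zy)y = (1.8 + 2.4×0.49)×0.49 = 1.458 m²; P = b + 2y√(1+z²) = 1.8 + 2×0.49×2.6 = 4.348 m.
Hydraulic radius R = A/P = 1.458/4.348 = 0.3354 m.
Rearranging Manning's equation: n = (1/Q) A R^(2/3) S^(1/2) = (1/3.75) × 1.458 × 0.3354^(2/3) × √0.0064 = 0.015.

n = 0.015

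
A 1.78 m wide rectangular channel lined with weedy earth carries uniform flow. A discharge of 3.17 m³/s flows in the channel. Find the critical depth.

For a rectangular channel, critical depth y_c = (q²/g)^(1/3) where q = Q/b = 3.17/1.78 = 1.781 m²/s.
So y_c = (1.781²/9.81)^(1/3) = 0.686 m.

y_c = 0.686 m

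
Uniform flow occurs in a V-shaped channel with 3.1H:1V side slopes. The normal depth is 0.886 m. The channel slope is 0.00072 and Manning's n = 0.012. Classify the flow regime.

For a triangular section with side slope z = 3.1: A = zy² = 3.1×0.886² = 2.433 m²; P = 2y√(1+z²) = 2×0.886×3.257 = 5.772 m.
Hydraulic radius R = A/P = 2.433/5.772 = 0.4216 m.
V = (1/n) R^(2/3) √S = (1/0.012) × 0.4216^(2/3) × √0.00072 = 1.257 m/s. Hydraulic depth D_h = A/T = 2.433/5.493 = 0.443 m.
Froude number Fr = V/√(g·D_h) = 1.257/√(9.81×0.443) = 0.603, which is less than 1, so the flow is subcritical.

subcritical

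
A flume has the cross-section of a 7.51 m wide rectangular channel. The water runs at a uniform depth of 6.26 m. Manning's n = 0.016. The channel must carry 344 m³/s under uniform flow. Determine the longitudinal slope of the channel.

S = 0.00439

Flow area A = b·y = 7.51 × 6.26 = 47.01 m². Wetted perimeter P = b + 2y = 7.51 + 2×6.26 = 20.03 m.
Hydraulic radius R = A/P = 47.01/20.03 = 2.347 m.
From Manning's equation, S = [nQ / (1 A R^(2/3))]² = [0.016 × 344 / (1 × 47.01 × 2.347^(2/3))]² = 0.00439.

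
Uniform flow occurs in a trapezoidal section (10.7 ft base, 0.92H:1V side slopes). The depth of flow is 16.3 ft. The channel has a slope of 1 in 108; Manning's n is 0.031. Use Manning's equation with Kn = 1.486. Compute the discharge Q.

Q = 7480 ft³/s

With bottom width b = 10.7 ft and side slope z = 0.92: A = (b + zy)y = (10.7 + 0.92×16.3)×16.3 = 418.8 ft²; P = b + 2y√(1+z²) = 10.7 + 2×16.3×1.359 = 55 ft.
Hydraulic radius R = A/P = 418.8/55 = 7.616 ft.
Manning's equation: Q = (1.486/n) A R^(2/3) S^(1/2) = (1.486/0.031) × 418.8 × 7.616^(2/3) × 0.009259^(1/2) = 7480 ft³/s.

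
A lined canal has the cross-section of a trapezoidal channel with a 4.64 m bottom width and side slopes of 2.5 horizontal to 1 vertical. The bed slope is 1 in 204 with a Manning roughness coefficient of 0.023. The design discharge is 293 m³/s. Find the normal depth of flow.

y_n = 3.93 m

Manning's equation rearranged: A R^(2/3) = nQ / (1·√S) = 0.023 × 293 / (√0.004902) = 96.25.
Try y = 3.07 m: A R^(2/3) = 55.65 — too small.
Try y = 3.93 m: A R^(2/3) = 96.25 — matches.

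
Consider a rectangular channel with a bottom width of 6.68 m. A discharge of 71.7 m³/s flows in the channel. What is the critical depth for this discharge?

For a rectangular channel, critical depth y_c = (q²/g)^(1/3) where q = Q/b = 71.7/6.68 = 10.73 m²/s.
So y_c = (10.73²/9.81)^(1/3) = 2.27 m.

y_c = 2.27 m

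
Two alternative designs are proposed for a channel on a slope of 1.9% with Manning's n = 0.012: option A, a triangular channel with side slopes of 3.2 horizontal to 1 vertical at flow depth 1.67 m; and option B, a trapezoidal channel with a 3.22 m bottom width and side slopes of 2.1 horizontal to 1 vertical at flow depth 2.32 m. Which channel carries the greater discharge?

Channel A: For a triangular section with side slope z = 3.2: A = zy² = 3.2×1.67² = 8.924 m²; P = 2y√(1+z²) = 2×1.67×3.353 = 11.2 m. Hydraulic radius R = A/P = 8.924/11.2 = 0.797 m. Q_A = (1/0.012)·8.924·0.797^(2/3)·√0.019 = 88.12 m³/s.
Channel B: With bottom width b = 3.22 m and side slope z = 2.1: A = (b + zy)y = (3.22 + 2.1×2.32)×2.32 = 18.77 m²; P = b + 2y√(1+z²) = 3.22 + 2×2.32×2.326 = 14.01 m. Hydraulic radius R = A/P = 18.77/14.01 = 1.34 m. Q_B = (1/0.012)·18.77·1.34^(2/3)·√0.019 = 262.1 m³/s.
Q_A = 88.12 m³/s vs Q_B = 262.1 m³/s, so channel B carries more.

channel B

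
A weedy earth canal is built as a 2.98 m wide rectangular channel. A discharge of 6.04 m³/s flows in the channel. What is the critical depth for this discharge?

For a rectangular channel, critical depth y_c = (q²/g)^(1/3) where q = Q/b = 6.04/2.98 = 2.027 m²/s.
So y_c = (2.027²/9.81)^(1/3) = 0.748 m.

y_c = 0.748 m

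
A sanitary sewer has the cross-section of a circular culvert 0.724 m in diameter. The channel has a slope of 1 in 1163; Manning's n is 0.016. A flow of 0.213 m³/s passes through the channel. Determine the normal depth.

y_n = 0.528 m

Manning's equation rearranged: A R^(2/3) = nQ / (1·√S) = 0.016 × 0.213 / (√0.0008598) = 0.1162.
Trying y = 0.602 m: A R^(2/3) = 0.1334 — over.
Trying y = 0.528 m: A R^(2/3) = 0.1162 — matches.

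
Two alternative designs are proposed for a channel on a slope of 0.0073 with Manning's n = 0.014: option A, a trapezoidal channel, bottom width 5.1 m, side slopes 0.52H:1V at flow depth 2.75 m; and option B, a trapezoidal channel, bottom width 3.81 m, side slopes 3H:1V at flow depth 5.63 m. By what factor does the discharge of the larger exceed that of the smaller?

Channel A: With bottom width b = 5.1 m and side slope z = 0.52: A = (b + zy)y = (5.1 + 0.52×2.75)×2.75 = 17.96 m²; P = b + 2y√(1+z²) = 5.1 + 2×2.75×1.127 = 11.3 m. Hydraulic radius R = A/P = 17.96/11.3 = 1.589 m. Q_A = (1/0.014)·17.96·1.589^(2/3)·√0.0073 = 149.2 m³/s.
Channel B: With bottom width b = 3.81 m and side slope z = 3: A = (b + zy)y = (3.81 + 3×5.63)×5.63 = 116.5 m²; P = b + 2y√(1+z²) = 3.81 + 2×5.63×3.162 = 39.42 m. Hydraulic radius R = A/P = 116.5/39.42 = 2.957 m. Q_B = (1/0.014)·116.5·2.957^(2/3)·√0.0073 = 1465 m³/s.
The larger discharge is 1465 m³/s and the smaller is 149.2 m³/s; the ratio is 9.82.

9.82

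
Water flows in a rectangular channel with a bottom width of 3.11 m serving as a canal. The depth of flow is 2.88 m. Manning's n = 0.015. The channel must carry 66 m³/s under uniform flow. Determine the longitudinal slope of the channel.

S = 0.0121

Flow area A = b·y = 3.11 × 2.88 = 8.957 m². Wetted perimeter P = b + 2y = 3.11 + 2×2.88 = 8.87 m.
Hydraulic radius R = A/P = 8.957/8.87 = 1.01 m.
From Manning's equation, S = [nQ / (1 A R^(2/3))]² = [0.015 × 66 / (1 × 8.957 × 1.01^(2/3))]² = 0.0121.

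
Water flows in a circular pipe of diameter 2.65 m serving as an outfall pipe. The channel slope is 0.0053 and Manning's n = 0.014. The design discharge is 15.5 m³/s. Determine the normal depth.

y_n = 1.65 m

Manning's equation rearranged: A R^(2/3) = nQ / (1·√S) = 0.014 × 15.5 / (√0.0053) = 2.981.
Trying y = 1.92 m: A R^(2/3) = 3.667 — too large.
Trying y = 1.37 m: A R^(2/3) = 2.217 — too small.
Trying y = 1.65 m: A R^(2/3) = 2.978 — matches.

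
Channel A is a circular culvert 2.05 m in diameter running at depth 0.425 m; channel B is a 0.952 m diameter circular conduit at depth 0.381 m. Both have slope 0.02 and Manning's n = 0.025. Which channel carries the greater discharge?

channel A

Channel A: For a circular section of diameter D = 2.05 m at depth y = 0.425 m, the central angle is θ = 2 arccos(1 − 2y/D) = 1.891 rad. Then A = (D²/8)(θ − sin θ) = 0.4947 m² and P = Dθ/2 = 1.938 m. Hydraulic radius R = A/P = 0.4947/1.938 = 0.2552 m. Q_A = (1/0.025)·0.4947·0.2552^(2/3)·√0.02 = 1.126 m³/s.
Channel B: For a circular section of diameter D = 0.952 m at depth y = 0.381 m, the central angle is θ = 2 arccos(1 − 2y/D) = 2.74 rad. Then A = (D²/8)(θ − sin θ) = 0.2661 m² and P = Dθ/2 = 1.304 m. Hydraulic radius R = A/P = 0.2661/1.304 = 0.204 m. Q_B = (1/0.025)·0.2661·0.204^(2/3)·√0.02 = 0.5216 m³/s.
Q_A = 1.126 m³/s vs Q_B = 0.5216 m³/s, so channel A carries more.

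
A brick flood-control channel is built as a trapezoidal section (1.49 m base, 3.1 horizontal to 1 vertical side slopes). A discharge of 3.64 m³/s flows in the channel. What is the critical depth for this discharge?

At critical depth, Q² T / (g A³) = 1, i.e. A³/T = Q²/g = 3.64²/9.81 = 1.351.
At y = 0.703 m: A³/T = 2.935 — high.
At y = 0.488 m: A³/T = 0.6968 — low.
At y = 0.579 m: A³/T = 1.354 — ≈ 1.351.

y_c = 0.579 m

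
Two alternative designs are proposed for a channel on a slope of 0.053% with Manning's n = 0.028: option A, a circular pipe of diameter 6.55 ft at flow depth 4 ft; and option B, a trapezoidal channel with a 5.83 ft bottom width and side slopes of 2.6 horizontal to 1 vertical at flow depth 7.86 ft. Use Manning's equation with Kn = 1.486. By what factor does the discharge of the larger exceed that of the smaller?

16.5

Channel A: For a circular section of diameter D = 6.55 ft at depth y = 4 ft, the central angle is θ = 2 arccos(1 − 2y/D) = 3.588 rad. Then A = (D²/8)(θ − sin θ) = 21.56 ft² and P = Dθ/2 = 11.75 ft. Hydraulic radius R = A/P = 21.56/11.75 = 1.835 ft. Q_A = (1.486/0.028)·21.56·1.835^(2/3)·√0.00053 = 39.47 ft³/s.
Channel B: With bottom width b = 5.83 ft and side slope z = 2.6: A = (b + zy)y = (5.83 + 2.6×7.86)×7.86 = 206.5 ft²; P = b + 2y√(1+z²) = 5.83 + 2×7.86×2.786 = 49.62 ft. Hydraulic radius R = A/P = 206.5/49.62 = 4.161 ft. Q_B = (1.486/0.028)·206.5·4.161^(2/3)·√0.00053 = 652.5 ft³/s.
The larger discharge is 652.5 ft³/s and the smaller is 39.47 ft³/s; the ratio is 16.5.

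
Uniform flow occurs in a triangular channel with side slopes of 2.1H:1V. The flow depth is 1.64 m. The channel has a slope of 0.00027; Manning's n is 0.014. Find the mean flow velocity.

V = 0.961 m/s

For a triangular section with side slope z = 2.1: A = zy² = 2.1×1.64² = 5.648 m²; P = 2y√(1+z²) = 2×1.64×2.326 = 7.629 m.
Hydraulic radius R = A/P = 5.648/7.629 = 0.7403 m.
From Manning's equation, V = (1/n) R^(2/3) S^(1/2) = (1/0.014) × 0.7403^(2/3) × 0.00027^(1/2) = 0.961 m/s.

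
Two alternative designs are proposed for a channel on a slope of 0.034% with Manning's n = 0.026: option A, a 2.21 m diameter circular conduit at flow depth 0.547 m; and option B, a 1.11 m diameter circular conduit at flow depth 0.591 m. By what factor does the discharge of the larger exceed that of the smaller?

Channel A: For a circular section of diameter D = 2.21 m at depth y = 0.547 m, the central angle is θ = 2 arccos(1 − 2y/D) = 2.083 rad. Then A = (D²/8)(θ − sin θ) = 0.7394 m² and P = Dθ/2 = 2.302 m. Hydraulic radius R = A/P = 0.7394/2.302 = 0.3213 m. Q_A = (1/0.026)·0.7394·0.3213^(2/3)·√0.00034 = 0.246 m³/s.
Channel B: For a circular section of diameter D = 1.11 m at depth y = 0.591 m, the central angle is θ = 2 arccos(1 − 2y/D) = 3.271 rad. Then A = (D²/8)(θ − sin θ) = 0.5238 m² and P = Dθ/2 = 1.816 m. Hydraulic radius R = A/P = 0.5238/1.816 = 0.2885 m. Q_B = (1/0.026)·0.5238·0.2885^(2/3)·√0.00034 = 0.1622 m³/s.
The larger discharge is 0.246 m³/s and the smaller is 0.1622 m³/s; the ratio is 1.52.

1.52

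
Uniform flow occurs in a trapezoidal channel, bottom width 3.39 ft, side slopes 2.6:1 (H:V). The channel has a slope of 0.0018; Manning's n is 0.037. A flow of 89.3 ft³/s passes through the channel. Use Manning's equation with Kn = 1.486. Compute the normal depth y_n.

y_n = 3.14 ft

Manning's equation rearranged: A R^(2/3) = nQ / (1.486·√S) = 0.037 × 89.3 / (1.486 × √0.0018) = 52.41.
Trying y = 3.53 ft: A R^(2/3) = 68.63 — too large.
Trying y = 2.39 ft: A R^(2/3) = 28.37 — too small.
Trying y = 3.14 ft: A R^(2/3) = 52.43 — close enough.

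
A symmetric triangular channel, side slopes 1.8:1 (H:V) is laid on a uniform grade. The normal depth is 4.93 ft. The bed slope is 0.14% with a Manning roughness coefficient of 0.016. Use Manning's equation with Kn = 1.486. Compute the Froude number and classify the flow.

For a triangular section with side slope z = 1.8: A = zy² = 1.8×4.93² = 43.75 ft²; P = 2y√(1+z²) = 2×4.93×2.059 = 20.3 ft.
Hydraulic radius R = A/P = 43.75/20.3 = 2.155 ft.
V = (1.486/n) R^(2/3) √S = (1.486/0.016) × 2.155^(2/3) × √0.0014 = 5.797 ft/s. Hydraulic depth D_h = A/T = 43.75/17.75 = 2.465 ft.
Froude number Fr = V/√(g·D_h) = 5.797/√(32.2×2.465) = 0.651, which is less than 1, so the flow is subcritical.

subcritical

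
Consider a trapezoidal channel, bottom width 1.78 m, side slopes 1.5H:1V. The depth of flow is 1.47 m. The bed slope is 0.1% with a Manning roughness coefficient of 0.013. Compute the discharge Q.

Q = 12.6 m³/s

With bottom width b = 1.78 m and side slope z = 1.5: A = (b + zy)y = (1.78 + 1.5×1.47)×1.47 = 5.858 m²; P = b + 2y√(1+z²) = 1.78 + 2×1.47×1.803 = 7.08 m.
Hydraulic radius R = A/P = 5.858/7.08 = 0.8274 m.
Manning's equation: Q = (1/n) A R^(2/3) S^(1/2) = (1/0.013) × 5.858 × 0.8274^(2/3) × 0.001^(1/2) = 12.6 m³/s.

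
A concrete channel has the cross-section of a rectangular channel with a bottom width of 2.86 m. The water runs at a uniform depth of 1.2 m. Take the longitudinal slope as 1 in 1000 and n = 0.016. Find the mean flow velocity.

Flow area A = b·y = 2.86 × 1.2 = 3.432 m². Wetted perimeter P = b + 2y = 2.86 + 2×1.2 = 5.26 m.
Hydraulic radius R = A/P = 3.432/5.26 = 0.6525 m.
From Manning's equation, V = (1/n) R^(2/3) S^(1/2) = (1/0.016) × 0.6525^(2/3) × 0.001^(1/2) = 1.49 m/s.

V = 1.49 m/s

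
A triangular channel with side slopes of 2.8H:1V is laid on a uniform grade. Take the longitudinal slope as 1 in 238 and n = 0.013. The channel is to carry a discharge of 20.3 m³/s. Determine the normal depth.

y_n = 1.39 m

Manning's equation rearranged: A R^(2/3) = nQ / (1·√S) = 0.013 × 20.3 / (√0.004202) = 4.071.
At y = 1.61 m: A R^(2/3) = 6.034 — over.
At y = 1.39 m: A R^(2/3) = 4.078 — ≈ 4.071.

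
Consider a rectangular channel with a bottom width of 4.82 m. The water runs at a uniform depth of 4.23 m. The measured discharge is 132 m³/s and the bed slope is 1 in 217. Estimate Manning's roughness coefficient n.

n = 0.014

Flow area A = b·y = 4.82 × 4.23 = 20.39 m². Wetted perimeter P = b + 2y = 4.82 + 2×4.23 = 13.28 m.
Hydraulic radius R = A/P = 20.39/13.28 = 1.535 m.
Rearranging Manning's equation: n = (1/Q) A R^(2/3) S^(1/2) = (1/132) × 20.39 × 1.535^(2/3) × √0.004608 = 0.014.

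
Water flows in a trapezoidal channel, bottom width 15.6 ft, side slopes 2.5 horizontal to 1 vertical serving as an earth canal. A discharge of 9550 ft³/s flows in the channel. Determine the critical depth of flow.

y_c = 12.8 ft

At critical depth, Q² T / (g A³) = 1, i.e. A³/T = Q²/g = 9550²/32.2 = 2832000.
Trying y = 11.3 ft: A³/T = 1687000 — short.
Trying y = 14.7 ft: A³/T = 5115000 — over.
Trying y = 12.8 ft: A³/T = 2841000 — close enough.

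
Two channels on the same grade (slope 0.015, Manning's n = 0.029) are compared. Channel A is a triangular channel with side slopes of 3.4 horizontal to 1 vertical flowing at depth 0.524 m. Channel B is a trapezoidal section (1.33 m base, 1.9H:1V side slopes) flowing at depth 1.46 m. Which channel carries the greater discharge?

channel B

Channel A: For a triangular section with side slope z = 3.4: A = zy² = 3.4×0.524² = 0.9336 m²; P = 2y√(1+z²) = 2×0.524×3.544 = 3.714 m. Hydraulic radius R = A/P = 0.9336/3.714 = 0.2514 m. Q_A = (1/0.029)·0.9336·0.2514^(2/3)·√0.015 = 1.57 m³/s.
Channel B: With bottom width b = 1.33 m and side slope z = 1.9: A = (b + zy)y = (1.33 + 1.9×1.46)×1.46 = 5.992 m²; P = b + 2y√(1+z²) = 1.33 + 2×1.46×2.147 = 7.6 m. Hydraulic radius R = A/P = 5.992/7.6 = 0.7885 m. Q_B = (1/0.029)·5.992·0.7885^(2/3)·√0.015 = 21.6 m³/s.
Q_A = 1.57 m³/s vs Q_B = 21.6 m³/s, so channel B carries more.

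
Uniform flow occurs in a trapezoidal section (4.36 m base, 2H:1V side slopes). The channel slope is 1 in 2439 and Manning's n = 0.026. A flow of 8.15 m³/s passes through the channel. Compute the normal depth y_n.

Manning's equation rearranged: A R^(2/3) = nQ / (1·√S) = 0.026 × 8.15 / (√0.00041) = 10.46.
Trying y = 1.74 m: A R^(2/3) = 14.74 — too large.
Trying y = 1.46 m: A R^(2/3) = 10.46 — ≈ 10.46.

y_n = 1.46 m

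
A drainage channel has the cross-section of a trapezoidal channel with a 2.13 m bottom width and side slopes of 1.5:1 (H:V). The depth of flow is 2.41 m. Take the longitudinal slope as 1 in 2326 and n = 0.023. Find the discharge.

Q = 14.7 m³/s

With bottom width b = 2.13 m and side slope z = 1.5: A = (b + zy)y = (2.13 + 1.5×2.41)×2.41 = 13.85 m²; P = b + 2y√(1+z²) = 2.13 + 2×2.41×1.803 = 10.82 m.
Hydraulic radius R = A/P = 13.85/10.82 = 1.28 m.
Manning's equation: Q = (1/n) A R^(2/3) S^(1/2) = (1/0.023) × 13.85 × 1.28^(2/3) × 0.0004299^(1/2) = 14.7 m³/s.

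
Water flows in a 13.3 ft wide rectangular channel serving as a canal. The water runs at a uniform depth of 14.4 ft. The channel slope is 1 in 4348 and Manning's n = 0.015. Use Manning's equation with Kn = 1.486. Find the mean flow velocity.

Flow area A = b·y = 13.3 × 14.4 = 191.5 ft². Wetted perimeter P = b + 2y = 13.3 + 2×14.4 = 42.1 ft.
Hydraulic radius R = A/P = 191.5/42.1 = 4.549 ft.
From Manning's equation, V = (1.486/n) R^(2/3) S^(1/2) = (1.486/0.015) × 4.549^(2/3) × 0.00023^(1/2) = 4.12 ft/s.

V = 4.12 ft/s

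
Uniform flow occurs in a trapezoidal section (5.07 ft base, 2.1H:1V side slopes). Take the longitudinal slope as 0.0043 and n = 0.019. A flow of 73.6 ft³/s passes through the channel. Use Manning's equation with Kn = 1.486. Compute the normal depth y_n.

y_n = 1.61 ft

Manning's equation rearranged: A R^(2/3) = nQ / (1.486·√S) = 0.019 × 73.6 / (1.486 × √0.0043) = 14.35.
At y = 1.77 ft: A R^(2/3) = 17.26 — over.
At y = 1.61 ft: A R^(2/3) = 14.35 — matches.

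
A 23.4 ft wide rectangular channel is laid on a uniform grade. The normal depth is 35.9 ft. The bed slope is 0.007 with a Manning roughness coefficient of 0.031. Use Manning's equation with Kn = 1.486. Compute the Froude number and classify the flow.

subcritical

Flow area A = b·y = 23.4 × 35.9 = 840.1 ft². Wetted perimeter P = b + 2y = 23.4 + 2×35.9 = 95.2 ft.
Hydraulic radius R = A/P = 840.1/95.2 = 8.824 ft.
V = (1.486/n) R^(2/3) √S = (1.486/0.031) × 8.824^(2/3) × √0.007 = 17.13 ft/s. Hydraulic depth D_h = A/T = 840.1/23.4 = 35.9 ft.
Froude number Fr = V/√(g·D_h) = 17.13/√(32.2×35.9) = 0.504, which is less than 1, so the flow is subcritical.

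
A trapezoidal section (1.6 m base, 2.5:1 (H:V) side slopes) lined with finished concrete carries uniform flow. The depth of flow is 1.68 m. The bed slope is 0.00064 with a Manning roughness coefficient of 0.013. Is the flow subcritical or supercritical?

subcritical

With bottom width b = 1.6 m and side slope z = 2.5: A = (b + zy)y = (1.6 + 2.5×1.68)×1.68 = 9.744 m²; P = b + 2y√(1+z²) = 1.6 + 2×1.68×2.693 = 10.65 m.
Hydraulic radius R = A/P = 9.744/10.65 = 0.9152 m.
V = (1/n) R^(2/3) √S = (1/0.013) × 0.9152^(2/3) × √0.00064 = 1.834 m/s. Hydraulic depth D_h = A/T = 9.744/10 = 0.9744 m.
Froude number Fr = V/√(g·D_h) = 1.834/√(9.81×0.9744) = 0.593, which is less than 1, so the flow is subcritical.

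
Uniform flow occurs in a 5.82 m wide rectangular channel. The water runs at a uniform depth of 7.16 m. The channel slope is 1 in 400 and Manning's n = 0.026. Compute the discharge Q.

Q = 130 m³/s

Flow area A = b·y = 5.82 × 7.16 = 41.67 m². Wetted perimeter P = b + 2y = 5.82 + 2×7.16 = 20.14 m.
Hydraulic radius R = A/P = 41.67/20.14 = 2.069 m.
Manning's equation: Q = (1/n) A R^(2/3) S^(1/2) = (1/0.026) × 41.67 × 2.069^(2/3) × 0.0025^(1/2) = 130 m³/s.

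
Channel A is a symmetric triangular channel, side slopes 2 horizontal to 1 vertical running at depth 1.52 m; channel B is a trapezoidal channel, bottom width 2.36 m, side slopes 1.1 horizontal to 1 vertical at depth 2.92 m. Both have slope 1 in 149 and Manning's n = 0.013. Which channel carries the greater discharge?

Channel A: For a triangular section with side slope z = 2: A = zy² = 2×1.52² = 4.621 m²; P = 2y√(1+z²) = 2×1.52×2.236 = 6.798 m. Hydraulic radius R = A/P = 4.621/6.798 = 0.6798 m. Q_A = (1/0.013)·4.621·0.6798^(2/3)·√0.006711 = 22.51 m³/s.
Channel B: With bottom width b = 2.36 m and side slope z = 1.1: A = (b + zy)y = (2.36 + 1.1×2.92)×2.92 = 16.27 m²; P = b + 2y√(1+z²) = 2.36 + 2×2.92×1.487 = 11.04 m. Hydraulic radius R = A/P = 16.27/11.04 = 1.474 m. Q_B = (1/0.013)·16.27·1.474^(2/3)·√0.006711 = 132.8 m³/s.
Q_A = 22.51 m³/s vs Q_B = 132.8 m³/s, so channel B carries more.

channel B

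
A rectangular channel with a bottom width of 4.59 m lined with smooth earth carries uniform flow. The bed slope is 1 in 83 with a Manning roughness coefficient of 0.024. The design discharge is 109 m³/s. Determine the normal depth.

y_n = 4.03 m

Manning's equation rearranged: A R^(2/3) = nQ / (1·√S) = 0.024 × 109 / (√0.01205) = 23.83.
Try y = 3.03 m: A R^(2/3) = 16.62 — short.
Try y = 4.03 m: A R^(2/3) = 23.83 — matches.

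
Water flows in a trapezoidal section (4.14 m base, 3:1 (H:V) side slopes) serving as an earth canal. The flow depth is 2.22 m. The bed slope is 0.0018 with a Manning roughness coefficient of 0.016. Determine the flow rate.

With bottom width b = 4.14 m and side slope z = 3: A = (b + zy)y = (4.14 + 3×2.22)×2.22 = 23.98 m²; P = b + 2y√(1+z²) = 4.14 + 2×2.22×3.162 = 18.18 m.
Hydraulic radius R = A/P = 23.98/18.18 = 1.319 m.
Manning's equation: Q = (1/n) A R^(2/3) S^(1/2) = (1/0.016) × 23.98 × 1.319^(2/3) × 0.0018^(1/2) = 76.5 m³/s.

Q = 76.5 m³/s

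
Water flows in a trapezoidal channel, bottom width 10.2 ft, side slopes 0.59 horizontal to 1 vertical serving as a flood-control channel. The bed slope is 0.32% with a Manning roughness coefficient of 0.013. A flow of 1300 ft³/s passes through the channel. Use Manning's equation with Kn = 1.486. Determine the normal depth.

Manning's equation rearranged: A R^(2/3) = nQ / (1.486·√S) = 0.013 × 1300 / (1.486 × √0.0032) = 201.
Trying y = 4.36 ft: A R^(2/3) = 109 — low.
Trying y = 6.91 ft: A R^(2/3) = 238.5 — high.
Trying y = 6.26 ft: A R^(2/3) = 201.1 — matches.

y_n = 6.26 ft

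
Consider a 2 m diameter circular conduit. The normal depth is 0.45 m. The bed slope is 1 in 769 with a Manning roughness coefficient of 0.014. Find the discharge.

For a circular section of diameter D = 2 m at depth y = 0.45 m, the central angle is θ = 2 arccos(1 − 2y/D) = 1.977 rad. Then A = (D²/8)(θ − sin θ) = 0.5291 m² and P = Dθ/2 = 1.977 m.
Hydraulic radius R = A/P = 0.5291/1.977 = 0.2676 m.
Manning's equation: Q = (1/n) A R^(2/3) S^(1/2) = (1/0.014) × 0.5291 × 0.2676^(2/3) × 0.0013^(1/2) = 0.566 m³/s.

Q = 0.566 m³/s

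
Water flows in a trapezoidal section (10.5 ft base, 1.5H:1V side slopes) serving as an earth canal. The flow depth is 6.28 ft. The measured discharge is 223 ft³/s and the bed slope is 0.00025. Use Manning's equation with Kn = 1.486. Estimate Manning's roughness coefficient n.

With bottom width b = 10.5 ft and side slope z = 1.5: A = (b + zy)y = (10.5 + 1.5×6.28)×6.28 = 125.1 ft²; P = b + 2y√(1+z²) = 10.5 + 2×6.28×1.803 = 33.14 ft.
Hydraulic radius R = A/P = 125.1/33.14 = 3.774 ft.
Rearranging Manning's equation: n = (1.486/Q) A R^(2/3) S^(1/2) = (1.486/223) × 125.1 × 3.774^(2/3) × √0.00025 = 0.032.

n = 0.032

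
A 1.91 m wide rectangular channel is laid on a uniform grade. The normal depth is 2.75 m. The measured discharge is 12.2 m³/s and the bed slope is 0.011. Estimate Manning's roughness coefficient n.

Flow area A = b·y = 1.91 × 2.75 = 5.252 m². Wetted perimeter P = b + 2y = 1.91 + 2×2.75 = 7.41 m.
Hydraulic radius R = A/P = 5.252/7.41 = 0.7088 m.
Rearranging Manning's equation: n = (1/Q) A R^(2/3) S^(1/2) = (1/12.2) × 5.252 × 0.7088^(2/3) × √0.011 = 0.0359.

n = 0.0359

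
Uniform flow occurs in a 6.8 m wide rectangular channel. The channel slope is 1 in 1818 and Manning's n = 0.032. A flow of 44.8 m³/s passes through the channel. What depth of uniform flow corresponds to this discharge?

Manning's equation rearranged: A R^(2/3) = nQ / (1·√S) = 0.032 × 44.8 / (√0.0005501) = 61.13.
At y = 7.01 m: A R^(2/3) = 82.81 — high.
At y = 5.48 m: A R^(2/3) = 61.07 — ≈ 61.13.

y_n = 5.48 m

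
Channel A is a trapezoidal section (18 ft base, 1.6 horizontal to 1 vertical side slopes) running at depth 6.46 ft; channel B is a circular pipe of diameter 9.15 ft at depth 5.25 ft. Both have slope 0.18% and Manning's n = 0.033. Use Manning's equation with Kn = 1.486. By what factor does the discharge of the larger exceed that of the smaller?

6.79

Channel A: With bottom width b = 18 ft and side slope z = 1.6: A = (b + zy)y = (18 + 1.6×6.46)×6.46 = 183.1 ft²; P = b + 2y√(1+z²) = 18 + 2×6.46×1.887 = 42.38 ft. Hydraulic radius R = A/P = 183.1/42.38 = 4.32 ft. Q_A = (1.486/0.033)·183.1·4.32^(2/3)·√0.0018 = 927.5 ft³/s.
Channel B: For a circular section of diameter D = 9.15 ft at depth y = 5.25 ft, the central angle is θ = 2 arccos(1 − 2y/D) = 3.438 rad. Then A = (D²/8)(θ − sin θ) = 39.03 ft² and P = Dθ/2 = 15.73 ft. Hydraulic radius R = A/P = 39.03/15.73 = 2.482 ft. Q_B = (1.486/0.033)·39.03·2.482^(2/3)·√0.0018 = 136.7 ft³/s.
The larger discharge is 927.5 ft³/s and the smaller is 136.7 ft³/s; the ratio is 6.79.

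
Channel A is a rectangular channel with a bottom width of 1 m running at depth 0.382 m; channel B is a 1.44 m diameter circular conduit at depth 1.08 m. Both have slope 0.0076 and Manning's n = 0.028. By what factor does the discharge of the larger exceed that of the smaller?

Channel A: Flow area A = b·y = 1 × 0.382 = 0.382 m². Wetted perimeter P = b + 2y = 1 + 2×0.382 = 1.764 m. Hydraulic radius R = A/P = 0.382/1.764 = 0.2166 m. Q_A = (1/0.028)·0.382·0.2166^(2/3)·√0.0076 = 0.4289 m³/s.
Channel B: For a circular section of diameter D = 1.44 m at depth y = 1.08 m, the central angle is θ = 2 arccos(1 − 2y/D) = 4.189 rad. Then A = (D²/8)(θ − sin θ) = 1.31 m² and P = Dθ/2 = 3.016 m. Hydraulic radius R = A/P = 1.31/3.016 = 0.4344 m. Q_B = (1/0.028)·1.31·0.4344^(2/3)·√0.0076 = 2.34 m³/s.
The larger discharge is 2.34 m³/s and the smaller is 0.4289 m³/s; the ratio is 5.46.

5.46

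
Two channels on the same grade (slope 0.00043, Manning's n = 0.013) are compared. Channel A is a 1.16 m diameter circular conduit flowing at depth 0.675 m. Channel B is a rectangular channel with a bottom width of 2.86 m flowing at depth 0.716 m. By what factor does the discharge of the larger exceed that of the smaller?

Channel A: For a circular section of diameter D = 1.16 m at depth y = 0.675 m, the central angle is θ = 2 arccos(1 − 2y/D) = 3.471 rad. Then A = (D²/8)(θ − sin θ) = 0.6381 m² and P = Dθ/2 = 2.013 m. Hydraulic radius R = A/P = 0.6381/2.013 = 0.317 m. Q_A = (1/0.013)·0.6381·0.317^(2/3)·√0.00043 = 0.4732 m³/s.
Channel B: Flow area A = b·y = 2.86 × 0.716 = 2.048 m². Wetted perimeter P = b + 2y = 2.86 + 2×0.716 = 4.292 m. Hydraulic radius R = A/P = 2.048/4.292 = 0.4771 m. Q_B = (1/0.013)·2.048·0.4771^(2/3)·√0.00043 = 1.994 m³/s.
The larger discharge is 1.994 m³/s and the smaller is 0.4732 m³/s; the ratio is 4.21.

4.21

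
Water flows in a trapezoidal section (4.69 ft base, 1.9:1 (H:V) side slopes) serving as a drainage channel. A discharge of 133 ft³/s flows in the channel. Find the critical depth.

At critical depth, Q² T / (g A³) = 1, i.e. A³/T = Q²/g = 133²/32.2 = 549.3.
Try y = 2.46 ft: A³/T = 870.7 — high.
Try y = 1.84 ft: A³/T = 292.5 — low.
Try y = 2.18 ft: A³/T = 550.1 — close enough.

y_c = 2.18 ft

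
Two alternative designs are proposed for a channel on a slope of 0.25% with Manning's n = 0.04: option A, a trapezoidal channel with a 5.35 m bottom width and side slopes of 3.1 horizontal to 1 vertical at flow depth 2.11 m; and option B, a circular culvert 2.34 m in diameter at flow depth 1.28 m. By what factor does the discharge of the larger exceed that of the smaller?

17.2

Channel A: With bottom width b = 5.35 m and side slope z = 3.1: A = (b + zy)y = (5.35 + 3.1×2.11)×2.11 = 25.09 m²; P = b + 2y√(1+z²) = 5.35 + 2×2.11×3.257 = 19.1 m. Hydraulic radius R = A/P = 25.09/19.1 = 1.314 m. Q_A = (1/0.04)·25.09·1.314^(2/3)·√0.0025 = 37.62 m³/s.
Channel B: For a circular section of diameter D = 2.34 m at depth y = 1.28 m, the central angle is θ = 2 arccos(1 − 2y/D) = 3.33 rad. Then A = (D²/8)(θ − sin θ) = 2.407 m² and P = Dθ/2 = 3.896 m. Hydraulic radius R = A/P = 2.407/3.896 = 0.6179 m. Q_B = (1/0.04)·2.407·0.6179^(2/3)·√0.0025 = 2.183 m³/s.
The larger discharge is 37.62 m³/s and the smaller is 2.183 m³/s; the ratio is 17.2.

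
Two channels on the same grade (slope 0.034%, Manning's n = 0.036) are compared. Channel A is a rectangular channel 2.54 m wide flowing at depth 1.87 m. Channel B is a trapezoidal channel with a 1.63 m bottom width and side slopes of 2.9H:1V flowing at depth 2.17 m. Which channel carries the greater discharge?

channel B

Channel A: Flow area A = b·y = 2.54 × 1.87 = 4.75 m². Wetted perimeter P = b + 2y = 2.54 + 2×1.87 = 6.28 m. Hydraulic radius R = A/P = 4.75/6.28 = 0.7563 m. Q_A = (1/0.036)·4.75·0.7563^(2/3)·√0.00034 = 2.02 m³/s.
Channel B: With bottom width b = 1.63 m and side slope z = 2.9: A = (b + zy)y = (1.63 + 2.9×2.17)×2.17 = 17.19 m²; P = b + 2y√(1+z²) = 1.63 + 2×2.17×3.068 = 14.94 m. Hydraulic radius R = A/P = 17.19/14.94 = 1.151 m. Q_B = (1/0.036)·17.19·1.151^(2/3)·√0.00034 = 9.669 m³/s.
Q_A = 2.02 m³/s vs Q_B = 9.669 m³/s, so channel B carries more.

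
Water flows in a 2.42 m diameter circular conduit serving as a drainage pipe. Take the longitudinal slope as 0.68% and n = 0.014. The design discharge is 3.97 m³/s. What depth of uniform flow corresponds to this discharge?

y_n = 0.743 m

Manning's equation rearranged: A R^(2/3) = nQ / (1·√S) = 0.014 × 3.97 / (√0.0068) = 0.674.
Try y = 0.883 m: A R^(2/3) = 0.9354 — too large.
Try y = 0.508 m: A R^(2/3) = 0.3177 — too small.
Try y = 0.743 m: A R^(2/3) = 0.6738 — close enough.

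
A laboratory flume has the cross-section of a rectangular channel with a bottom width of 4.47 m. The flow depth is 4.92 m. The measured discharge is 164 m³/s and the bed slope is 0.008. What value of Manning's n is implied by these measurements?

Flow area A = b·y = 4.47 × 4.92 = 21.99 m². Wetted perimeter P = b + 2y = 4.47 + 2×4.92 = 14.31 m.
Hydraulic radius R = A/P = 21.99/14.31 = 1.537 m.
Rearranging Manning's equation: n = (1/Q) A R^(2/3) S^(1/2) = (1/164) × 21.99 × 1.537^(2/3) × √0.008 = 0.016.

n = 0.016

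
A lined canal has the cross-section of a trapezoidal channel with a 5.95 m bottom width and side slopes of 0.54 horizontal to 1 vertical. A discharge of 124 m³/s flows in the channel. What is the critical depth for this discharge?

At critical depth, Q² T / (g A³) = 1, i.e. A³/T = Q²/g = 124²/9.81 = 1567.
Trying y = 2.55 m: A³/T = 749.3 — too small.
Trying y = 3.88 m: A³/T = 3000 — too large.
Trying y = 3.19 m: A³/T = 1561 — close enough.

y_c = 3.19 m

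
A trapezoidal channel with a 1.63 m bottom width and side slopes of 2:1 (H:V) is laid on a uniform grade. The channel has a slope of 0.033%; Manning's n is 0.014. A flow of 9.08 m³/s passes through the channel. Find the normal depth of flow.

Manning's equation rearranged: A R^(2/3) = nQ / (1·√S) = 0.014 × 9.08 / (√0.00033) = 6.998.
At y = 2.02 m: A R^(2/3) = 12.01 — over.
At y = 1.59 m: A R^(2/3) = 6.996 — matches.

y_n = 1.59 m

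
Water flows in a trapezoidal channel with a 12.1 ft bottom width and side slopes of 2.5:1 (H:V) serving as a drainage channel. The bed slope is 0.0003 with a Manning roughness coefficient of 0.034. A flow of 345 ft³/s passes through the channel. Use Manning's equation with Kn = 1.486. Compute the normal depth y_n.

Manning's equation rearranged: A R^(2/3) = nQ / (1.486·√S) = 0.034 × 345 / (1.486 × √0.0003) = 455.7.
At y = 7.9 ft: A R^(2/3) = 696.4 — high.
At y = 5.41 ft: A R^(2/3) = 311.1 — low.
At y = 6.49 ft: A R^(2/3) = 456 — matches.

y_n = 6.49 ft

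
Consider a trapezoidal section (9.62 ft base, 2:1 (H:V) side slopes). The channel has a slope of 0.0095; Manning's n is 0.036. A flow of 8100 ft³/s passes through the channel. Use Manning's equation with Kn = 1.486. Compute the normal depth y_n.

y_n = 14.1 ft

Manning's equation rearranged: A R^(2/3) = nQ / (1.486·√S) = 0.036 × 8100 / (1.486 × √0.0095) = 2013.
Try y = 12.6 ft: A R^(2/3) = 1552 — low.
Try y = 16.1 ft: A R^(2/3) = 2749 — high.
Try y = 14.1 ft: A R^(2/3) = 2014 — matches.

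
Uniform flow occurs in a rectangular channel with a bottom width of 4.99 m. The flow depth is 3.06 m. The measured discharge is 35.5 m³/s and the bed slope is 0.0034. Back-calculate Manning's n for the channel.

n = 0.031

Flow area A = b·y = 4.99 × 3.06 = 15.27 m². Wetted perimeter P = b + 2y = 4.99 + 2×3.06 = 11.11 m.
Hydraulic radius R = A/P = 15.27/11.11 = 1.374 m.
Rearranging Manning's equation: n = (1/Q) A R^(2/3) S^(1/2) = (1/35.5) × 15.27 × 1.374^(2/3) × √0.0034 = 0.031.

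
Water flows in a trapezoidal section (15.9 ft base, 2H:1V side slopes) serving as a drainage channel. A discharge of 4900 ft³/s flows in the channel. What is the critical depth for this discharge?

y_c = 9.74 ft

At critical depth, Q² T / (g A³) = 1, i.e. A³/T = Q²/g = 4900²/32.2 = 745700.
At y = 7.17 ft: A³/T = 228600 — too small.
At y = 11.5 ft: A³/T = 1446000 — too large.
At y = 9.74 ft: A³/T = 745900 — matches.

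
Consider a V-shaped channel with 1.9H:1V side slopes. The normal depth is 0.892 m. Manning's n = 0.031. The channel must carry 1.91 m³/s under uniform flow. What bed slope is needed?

S = 0.0053

For a triangular section with side slope z = 1.9: A = zy² = 1.9×0.892² = 1.512 m²; P = 2y√(1+z²) = 2×0.892×2.147 = 3.83 m.
Hydraulic radius R = A/P = 1.512/3.83 = 0.3947 m.
From Manning's equation, S = [nQ / (1 A R^(2/3))]² = [0.031 × 1.91 / (1 × 1.512 × 0.3947^(2/3))]² = 0.0053.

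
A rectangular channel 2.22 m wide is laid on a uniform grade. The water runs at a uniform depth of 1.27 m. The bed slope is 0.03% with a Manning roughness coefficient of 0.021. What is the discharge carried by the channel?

Flow area A = b·y = 2.22 × 1.27 = 2.819 m². Wetted perimeter P = b + 2y = 2.22 + 2×1.27 = 4.76 m.
Hydraulic radius R = A/P = 2.819/4.76 = 0.5923 m.
Manning's equation: Q = (1/n) A R^(2/3) S^(1/2) = (1/0.021) × 2.819 × 0.5923^(2/3) × 0.0003^(1/2) = 1.64 m³/s.

Q = 1.64 m³/s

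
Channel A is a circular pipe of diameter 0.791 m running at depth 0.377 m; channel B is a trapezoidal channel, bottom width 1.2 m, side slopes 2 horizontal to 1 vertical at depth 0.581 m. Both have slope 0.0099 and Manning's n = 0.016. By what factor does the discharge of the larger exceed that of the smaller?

9.06

Channel A: For a circular section of diameter D = 0.791 m at depth y = 0.377 m, the central angle is θ = 2 arccos(1 − 2y/D) = 3.048 rad. Then A = (D²/8)(θ − sin θ) = 0.2311 m² and P = Dθ/2 = 1.205 m. Hydraulic radius R = A/P = 0.2311/1.205 = 0.1917 m. Q_A = (1/0.016)·0.2311·0.1917^(2/3)·√0.0099 = 0.4777 m³/s.
Channel B: With bottom width b = 1.2 m and side slope z = 2: A = (b + zy)y = (1.2 + 2×0.581)×0.581 = 1.372 m²; P = b + 2y√(1+z²) = 1.2 + 2×0.581×2.236 = 3.798 m. Hydraulic radius R = A/P = 1.372/3.798 = 0.3613 m. Q_B = (1/0.016)·1.372·0.3613^(2/3)·√0.0099 = 4.329 m³/s.
The larger discharge is 4.329 m³/s and the smaller is 0.4777 m³/s; the ratio is 9.06.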